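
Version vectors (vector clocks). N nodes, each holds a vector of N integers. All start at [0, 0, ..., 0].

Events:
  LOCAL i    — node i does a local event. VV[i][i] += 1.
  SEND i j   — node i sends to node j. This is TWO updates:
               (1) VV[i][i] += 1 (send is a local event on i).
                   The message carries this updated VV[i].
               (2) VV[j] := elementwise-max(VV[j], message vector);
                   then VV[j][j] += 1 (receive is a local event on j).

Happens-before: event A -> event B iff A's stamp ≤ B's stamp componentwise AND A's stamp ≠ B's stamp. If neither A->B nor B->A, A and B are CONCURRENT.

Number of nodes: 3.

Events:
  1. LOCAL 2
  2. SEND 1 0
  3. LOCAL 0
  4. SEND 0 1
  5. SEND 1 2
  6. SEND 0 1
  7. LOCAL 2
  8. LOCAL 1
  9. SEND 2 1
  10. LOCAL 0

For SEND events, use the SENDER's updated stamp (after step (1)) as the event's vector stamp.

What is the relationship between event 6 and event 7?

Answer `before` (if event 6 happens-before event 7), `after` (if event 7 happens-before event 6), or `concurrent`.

Initial: VV[0]=[0, 0, 0]
Initial: VV[1]=[0, 0, 0]
Initial: VV[2]=[0, 0, 0]
Event 1: LOCAL 2: VV[2][2]++ -> VV[2]=[0, 0, 1]
Event 2: SEND 1->0: VV[1][1]++ -> VV[1]=[0, 1, 0], msg_vec=[0, 1, 0]; VV[0]=max(VV[0],msg_vec) then VV[0][0]++ -> VV[0]=[1, 1, 0]
Event 3: LOCAL 0: VV[0][0]++ -> VV[0]=[2, 1, 0]
Event 4: SEND 0->1: VV[0][0]++ -> VV[0]=[3, 1, 0], msg_vec=[3, 1, 0]; VV[1]=max(VV[1],msg_vec) then VV[1][1]++ -> VV[1]=[3, 2, 0]
Event 5: SEND 1->2: VV[1][1]++ -> VV[1]=[3, 3, 0], msg_vec=[3, 3, 0]; VV[2]=max(VV[2],msg_vec) then VV[2][2]++ -> VV[2]=[3, 3, 2]
Event 6: SEND 0->1: VV[0][0]++ -> VV[0]=[4, 1, 0], msg_vec=[4, 1, 0]; VV[1]=max(VV[1],msg_vec) then VV[1][1]++ -> VV[1]=[4, 4, 0]
Event 7: LOCAL 2: VV[2][2]++ -> VV[2]=[3, 3, 3]
Event 8: LOCAL 1: VV[1][1]++ -> VV[1]=[4, 5, 0]
Event 9: SEND 2->1: VV[2][2]++ -> VV[2]=[3, 3, 4], msg_vec=[3, 3, 4]; VV[1]=max(VV[1],msg_vec) then VV[1][1]++ -> VV[1]=[4, 6, 4]
Event 10: LOCAL 0: VV[0][0]++ -> VV[0]=[5, 1, 0]
Event 6 stamp: [4, 1, 0]
Event 7 stamp: [3, 3, 3]
[4, 1, 0] <= [3, 3, 3]? False
[3, 3, 3] <= [4, 1, 0]? False
Relation: concurrent

Answer: concurrent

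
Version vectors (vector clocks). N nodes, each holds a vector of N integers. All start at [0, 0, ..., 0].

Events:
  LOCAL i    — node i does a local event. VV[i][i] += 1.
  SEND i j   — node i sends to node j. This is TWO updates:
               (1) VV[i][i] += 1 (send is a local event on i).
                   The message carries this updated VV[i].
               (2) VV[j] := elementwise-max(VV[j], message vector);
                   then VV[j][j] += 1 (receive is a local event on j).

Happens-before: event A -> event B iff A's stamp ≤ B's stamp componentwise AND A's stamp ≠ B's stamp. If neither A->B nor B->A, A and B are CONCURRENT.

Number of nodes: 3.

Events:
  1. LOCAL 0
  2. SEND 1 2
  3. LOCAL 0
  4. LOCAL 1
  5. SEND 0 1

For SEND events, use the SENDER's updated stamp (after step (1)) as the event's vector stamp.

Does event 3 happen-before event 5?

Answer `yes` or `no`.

Initial: VV[0]=[0, 0, 0]
Initial: VV[1]=[0, 0, 0]
Initial: VV[2]=[0, 0, 0]
Event 1: LOCAL 0: VV[0][0]++ -> VV[0]=[1, 0, 0]
Event 2: SEND 1->2: VV[1][1]++ -> VV[1]=[0, 1, 0], msg_vec=[0, 1, 0]; VV[2]=max(VV[2],msg_vec) then VV[2][2]++ -> VV[2]=[0, 1, 1]
Event 3: LOCAL 0: VV[0][0]++ -> VV[0]=[2, 0, 0]
Event 4: LOCAL 1: VV[1][1]++ -> VV[1]=[0, 2, 0]
Event 5: SEND 0->1: VV[0][0]++ -> VV[0]=[3, 0, 0], msg_vec=[3, 0, 0]; VV[1]=max(VV[1],msg_vec) then VV[1][1]++ -> VV[1]=[3, 3, 0]
Event 3 stamp: [2, 0, 0]
Event 5 stamp: [3, 0, 0]
[2, 0, 0] <= [3, 0, 0]? True. Equal? False. Happens-before: True

Answer: yes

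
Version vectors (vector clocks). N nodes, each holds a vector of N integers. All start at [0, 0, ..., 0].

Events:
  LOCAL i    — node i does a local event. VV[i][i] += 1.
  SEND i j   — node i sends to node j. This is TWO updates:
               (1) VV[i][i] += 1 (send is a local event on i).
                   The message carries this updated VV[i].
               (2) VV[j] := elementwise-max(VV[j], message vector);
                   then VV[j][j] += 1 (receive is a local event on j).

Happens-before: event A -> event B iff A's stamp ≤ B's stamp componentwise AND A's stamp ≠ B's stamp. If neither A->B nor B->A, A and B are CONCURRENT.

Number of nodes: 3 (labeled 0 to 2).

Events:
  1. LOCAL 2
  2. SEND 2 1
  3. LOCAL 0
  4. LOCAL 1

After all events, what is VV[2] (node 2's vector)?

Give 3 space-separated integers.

Answer: 0 0 2

Derivation:
Initial: VV[0]=[0, 0, 0]
Initial: VV[1]=[0, 0, 0]
Initial: VV[2]=[0, 0, 0]
Event 1: LOCAL 2: VV[2][2]++ -> VV[2]=[0, 0, 1]
Event 2: SEND 2->1: VV[2][2]++ -> VV[2]=[0, 0, 2], msg_vec=[0, 0, 2]; VV[1]=max(VV[1],msg_vec) then VV[1][1]++ -> VV[1]=[0, 1, 2]
Event 3: LOCAL 0: VV[0][0]++ -> VV[0]=[1, 0, 0]
Event 4: LOCAL 1: VV[1][1]++ -> VV[1]=[0, 2, 2]
Final vectors: VV[0]=[1, 0, 0]; VV[1]=[0, 2, 2]; VV[2]=[0, 0, 2]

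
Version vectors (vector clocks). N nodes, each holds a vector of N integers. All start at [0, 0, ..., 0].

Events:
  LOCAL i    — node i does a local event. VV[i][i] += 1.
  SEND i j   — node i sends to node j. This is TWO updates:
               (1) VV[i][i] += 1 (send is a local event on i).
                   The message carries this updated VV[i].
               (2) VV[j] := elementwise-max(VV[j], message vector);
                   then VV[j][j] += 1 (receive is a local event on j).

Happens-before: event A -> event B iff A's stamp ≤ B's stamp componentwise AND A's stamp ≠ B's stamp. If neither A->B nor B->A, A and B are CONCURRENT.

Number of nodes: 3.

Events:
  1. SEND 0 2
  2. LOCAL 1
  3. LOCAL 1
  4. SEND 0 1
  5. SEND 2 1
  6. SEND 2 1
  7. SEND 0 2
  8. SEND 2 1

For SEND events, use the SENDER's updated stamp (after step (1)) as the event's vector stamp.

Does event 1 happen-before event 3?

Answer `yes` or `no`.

Initial: VV[0]=[0, 0, 0]
Initial: VV[1]=[0, 0, 0]
Initial: VV[2]=[0, 0, 0]
Event 1: SEND 0->2: VV[0][0]++ -> VV[0]=[1, 0, 0], msg_vec=[1, 0, 0]; VV[2]=max(VV[2],msg_vec) then VV[2][2]++ -> VV[2]=[1, 0, 1]
Event 2: LOCAL 1: VV[1][1]++ -> VV[1]=[0, 1, 0]
Event 3: LOCAL 1: VV[1][1]++ -> VV[1]=[0, 2, 0]
Event 4: SEND 0->1: VV[0][0]++ -> VV[0]=[2, 0, 0], msg_vec=[2, 0, 0]; VV[1]=max(VV[1],msg_vec) then VV[1][1]++ -> VV[1]=[2, 3, 0]
Event 5: SEND 2->1: VV[2][2]++ -> VV[2]=[1, 0, 2], msg_vec=[1, 0, 2]; VV[1]=max(VV[1],msg_vec) then VV[1][1]++ -> VV[1]=[2, 4, 2]
Event 6: SEND 2->1: VV[2][2]++ -> VV[2]=[1, 0, 3], msg_vec=[1, 0, 3]; VV[1]=max(VV[1],msg_vec) then VV[1][1]++ -> VV[1]=[2, 5, 3]
Event 7: SEND 0->2: VV[0][0]++ -> VV[0]=[3, 0, 0], msg_vec=[3, 0, 0]; VV[2]=max(VV[2],msg_vec) then VV[2][2]++ -> VV[2]=[3, 0, 4]
Event 8: SEND 2->1: VV[2][2]++ -> VV[2]=[3, 0, 5], msg_vec=[3, 0, 5]; VV[1]=max(VV[1],msg_vec) then VV[1][1]++ -> VV[1]=[3, 6, 5]
Event 1 stamp: [1, 0, 0]
Event 3 stamp: [0, 2, 0]
[1, 0, 0] <= [0, 2, 0]? False. Equal? False. Happens-before: False

Answer: no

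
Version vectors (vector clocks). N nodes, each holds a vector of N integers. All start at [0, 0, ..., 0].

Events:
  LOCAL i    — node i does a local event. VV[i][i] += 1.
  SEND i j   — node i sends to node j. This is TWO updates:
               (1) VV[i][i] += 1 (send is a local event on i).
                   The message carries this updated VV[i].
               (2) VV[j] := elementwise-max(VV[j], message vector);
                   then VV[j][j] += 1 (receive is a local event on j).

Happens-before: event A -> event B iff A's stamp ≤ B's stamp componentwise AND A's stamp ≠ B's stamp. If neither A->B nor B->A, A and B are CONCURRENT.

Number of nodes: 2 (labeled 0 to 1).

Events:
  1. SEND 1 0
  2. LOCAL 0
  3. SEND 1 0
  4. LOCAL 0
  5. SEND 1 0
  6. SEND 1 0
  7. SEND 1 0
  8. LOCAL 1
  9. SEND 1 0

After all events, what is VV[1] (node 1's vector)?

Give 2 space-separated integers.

Initial: VV[0]=[0, 0]
Initial: VV[1]=[0, 0]
Event 1: SEND 1->0: VV[1][1]++ -> VV[1]=[0, 1], msg_vec=[0, 1]; VV[0]=max(VV[0],msg_vec) then VV[0][0]++ -> VV[0]=[1, 1]
Event 2: LOCAL 0: VV[0][0]++ -> VV[0]=[2, 1]
Event 3: SEND 1->0: VV[1][1]++ -> VV[1]=[0, 2], msg_vec=[0, 2]; VV[0]=max(VV[0],msg_vec) then VV[0][0]++ -> VV[0]=[3, 2]
Event 4: LOCAL 0: VV[0][0]++ -> VV[0]=[4, 2]
Event 5: SEND 1->0: VV[1][1]++ -> VV[1]=[0, 3], msg_vec=[0, 3]; VV[0]=max(VV[0],msg_vec) then VV[0][0]++ -> VV[0]=[5, 3]
Event 6: SEND 1->0: VV[1][1]++ -> VV[1]=[0, 4], msg_vec=[0, 4]; VV[0]=max(VV[0],msg_vec) then VV[0][0]++ -> VV[0]=[6, 4]
Event 7: SEND 1->0: VV[1][1]++ -> VV[1]=[0, 5], msg_vec=[0, 5]; VV[0]=max(VV[0],msg_vec) then VV[0][0]++ -> VV[0]=[7, 5]
Event 8: LOCAL 1: VV[1][1]++ -> VV[1]=[0, 6]
Event 9: SEND 1->0: VV[1][1]++ -> VV[1]=[0, 7], msg_vec=[0, 7]; VV[0]=max(VV[0],msg_vec) then VV[0][0]++ -> VV[0]=[8, 7]
Final vectors: VV[0]=[8, 7]; VV[1]=[0, 7]

Answer: 0 7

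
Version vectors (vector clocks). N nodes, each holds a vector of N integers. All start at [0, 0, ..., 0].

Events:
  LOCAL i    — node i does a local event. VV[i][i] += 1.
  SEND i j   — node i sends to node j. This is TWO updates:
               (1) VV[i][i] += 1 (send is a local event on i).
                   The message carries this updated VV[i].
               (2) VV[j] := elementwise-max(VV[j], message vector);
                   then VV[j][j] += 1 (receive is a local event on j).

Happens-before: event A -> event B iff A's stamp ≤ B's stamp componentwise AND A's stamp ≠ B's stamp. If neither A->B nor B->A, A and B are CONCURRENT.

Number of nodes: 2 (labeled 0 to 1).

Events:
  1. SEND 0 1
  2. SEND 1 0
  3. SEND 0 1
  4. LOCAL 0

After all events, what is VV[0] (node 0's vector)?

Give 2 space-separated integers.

Initial: VV[0]=[0, 0]
Initial: VV[1]=[0, 0]
Event 1: SEND 0->1: VV[0][0]++ -> VV[0]=[1, 0], msg_vec=[1, 0]; VV[1]=max(VV[1],msg_vec) then VV[1][1]++ -> VV[1]=[1, 1]
Event 2: SEND 1->0: VV[1][1]++ -> VV[1]=[1, 2], msg_vec=[1, 2]; VV[0]=max(VV[0],msg_vec) then VV[0][0]++ -> VV[0]=[2, 2]
Event 3: SEND 0->1: VV[0][0]++ -> VV[0]=[3, 2], msg_vec=[3, 2]; VV[1]=max(VV[1],msg_vec) then VV[1][1]++ -> VV[1]=[3, 3]
Event 4: LOCAL 0: VV[0][0]++ -> VV[0]=[4, 2]
Final vectors: VV[0]=[4, 2]; VV[1]=[3, 3]

Answer: 4 2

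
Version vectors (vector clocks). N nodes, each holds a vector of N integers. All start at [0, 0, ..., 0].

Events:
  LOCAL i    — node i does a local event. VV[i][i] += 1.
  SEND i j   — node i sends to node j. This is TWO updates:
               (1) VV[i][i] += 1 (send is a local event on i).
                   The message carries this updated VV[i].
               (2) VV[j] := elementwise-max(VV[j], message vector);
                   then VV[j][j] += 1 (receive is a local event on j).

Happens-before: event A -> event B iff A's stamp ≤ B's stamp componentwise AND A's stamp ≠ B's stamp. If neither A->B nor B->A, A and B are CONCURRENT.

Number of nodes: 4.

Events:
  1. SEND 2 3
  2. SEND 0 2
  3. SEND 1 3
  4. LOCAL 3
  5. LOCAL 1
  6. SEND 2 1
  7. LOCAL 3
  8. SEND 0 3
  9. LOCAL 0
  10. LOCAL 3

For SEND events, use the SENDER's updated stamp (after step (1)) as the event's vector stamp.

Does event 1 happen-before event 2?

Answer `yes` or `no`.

Answer: no

Derivation:
Initial: VV[0]=[0, 0, 0, 0]
Initial: VV[1]=[0, 0, 0, 0]
Initial: VV[2]=[0, 0, 0, 0]
Initial: VV[3]=[0, 0, 0, 0]
Event 1: SEND 2->3: VV[2][2]++ -> VV[2]=[0, 0, 1, 0], msg_vec=[0, 0, 1, 0]; VV[3]=max(VV[3],msg_vec) then VV[3][3]++ -> VV[3]=[0, 0, 1, 1]
Event 2: SEND 0->2: VV[0][0]++ -> VV[0]=[1, 0, 0, 0], msg_vec=[1, 0, 0, 0]; VV[2]=max(VV[2],msg_vec) then VV[2][2]++ -> VV[2]=[1, 0, 2, 0]
Event 3: SEND 1->3: VV[1][1]++ -> VV[1]=[0, 1, 0, 0], msg_vec=[0, 1, 0, 0]; VV[3]=max(VV[3],msg_vec) then VV[3][3]++ -> VV[3]=[0, 1, 1, 2]
Event 4: LOCAL 3: VV[3][3]++ -> VV[3]=[0, 1, 1, 3]
Event 5: LOCAL 1: VV[1][1]++ -> VV[1]=[0, 2, 0, 0]
Event 6: SEND 2->1: VV[2][2]++ -> VV[2]=[1, 0, 3, 0], msg_vec=[1, 0, 3, 0]; VV[1]=max(VV[1],msg_vec) then VV[1][1]++ -> VV[1]=[1, 3, 3, 0]
Event 7: LOCAL 3: VV[3][3]++ -> VV[3]=[0, 1, 1, 4]
Event 8: SEND 0->3: VV[0][0]++ -> VV[0]=[2, 0, 0, 0], msg_vec=[2, 0, 0, 0]; VV[3]=max(VV[3],msg_vec) then VV[3][3]++ -> VV[3]=[2, 1, 1, 5]
Event 9: LOCAL 0: VV[0][0]++ -> VV[0]=[3, 0, 0, 0]
Event 10: LOCAL 3: VV[3][3]++ -> VV[3]=[2, 1, 1, 6]
Event 1 stamp: [0, 0, 1, 0]
Event 2 stamp: [1, 0, 0, 0]
[0, 0, 1, 0] <= [1, 0, 0, 0]? False. Equal? False. Happens-before: False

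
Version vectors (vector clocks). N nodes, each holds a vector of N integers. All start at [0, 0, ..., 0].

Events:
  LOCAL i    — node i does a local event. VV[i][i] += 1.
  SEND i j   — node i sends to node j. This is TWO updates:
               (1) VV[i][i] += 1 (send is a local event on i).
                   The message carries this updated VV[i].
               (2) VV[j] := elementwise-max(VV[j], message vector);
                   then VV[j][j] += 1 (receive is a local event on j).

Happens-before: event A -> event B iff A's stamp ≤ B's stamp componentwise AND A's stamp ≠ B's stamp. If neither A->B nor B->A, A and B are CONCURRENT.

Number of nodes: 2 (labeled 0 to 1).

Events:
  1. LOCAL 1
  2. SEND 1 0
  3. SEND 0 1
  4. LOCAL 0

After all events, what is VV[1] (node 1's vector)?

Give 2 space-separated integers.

Initial: VV[0]=[0, 0]
Initial: VV[1]=[0, 0]
Event 1: LOCAL 1: VV[1][1]++ -> VV[1]=[0, 1]
Event 2: SEND 1->0: VV[1][1]++ -> VV[1]=[0, 2], msg_vec=[0, 2]; VV[0]=max(VV[0],msg_vec) then VV[0][0]++ -> VV[0]=[1, 2]
Event 3: SEND 0->1: VV[0][0]++ -> VV[0]=[2, 2], msg_vec=[2, 2]; VV[1]=max(VV[1],msg_vec) then VV[1][1]++ -> VV[1]=[2, 3]
Event 4: LOCAL 0: VV[0][0]++ -> VV[0]=[3, 2]
Final vectors: VV[0]=[3, 2]; VV[1]=[2, 3]

Answer: 2 3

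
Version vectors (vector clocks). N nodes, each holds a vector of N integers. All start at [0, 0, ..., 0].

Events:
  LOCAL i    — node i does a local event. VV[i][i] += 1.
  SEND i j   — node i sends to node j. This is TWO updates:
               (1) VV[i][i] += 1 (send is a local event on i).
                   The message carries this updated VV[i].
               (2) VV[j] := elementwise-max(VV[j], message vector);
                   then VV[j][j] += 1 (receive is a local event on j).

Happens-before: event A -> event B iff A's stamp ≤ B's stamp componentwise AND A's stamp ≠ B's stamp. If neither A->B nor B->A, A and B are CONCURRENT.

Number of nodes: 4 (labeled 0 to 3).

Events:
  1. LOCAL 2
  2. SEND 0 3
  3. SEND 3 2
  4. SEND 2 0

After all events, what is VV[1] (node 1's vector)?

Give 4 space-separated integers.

Initial: VV[0]=[0, 0, 0, 0]
Initial: VV[1]=[0, 0, 0, 0]
Initial: VV[2]=[0, 0, 0, 0]
Initial: VV[3]=[0, 0, 0, 0]
Event 1: LOCAL 2: VV[2][2]++ -> VV[2]=[0, 0, 1, 0]
Event 2: SEND 0->3: VV[0][0]++ -> VV[0]=[1, 0, 0, 0], msg_vec=[1, 0, 0, 0]; VV[3]=max(VV[3],msg_vec) then VV[3][3]++ -> VV[3]=[1, 0, 0, 1]
Event 3: SEND 3->2: VV[3][3]++ -> VV[3]=[1, 0, 0, 2], msg_vec=[1, 0, 0, 2]; VV[2]=max(VV[2],msg_vec) then VV[2][2]++ -> VV[2]=[1, 0, 2, 2]
Event 4: SEND 2->0: VV[2][2]++ -> VV[2]=[1, 0, 3, 2], msg_vec=[1, 0, 3, 2]; VV[0]=max(VV[0],msg_vec) then VV[0][0]++ -> VV[0]=[2, 0, 3, 2]
Final vectors: VV[0]=[2, 0, 3, 2]; VV[1]=[0, 0, 0, 0]; VV[2]=[1, 0, 3, 2]; VV[3]=[1, 0, 0, 2]

Answer: 0 0 0 0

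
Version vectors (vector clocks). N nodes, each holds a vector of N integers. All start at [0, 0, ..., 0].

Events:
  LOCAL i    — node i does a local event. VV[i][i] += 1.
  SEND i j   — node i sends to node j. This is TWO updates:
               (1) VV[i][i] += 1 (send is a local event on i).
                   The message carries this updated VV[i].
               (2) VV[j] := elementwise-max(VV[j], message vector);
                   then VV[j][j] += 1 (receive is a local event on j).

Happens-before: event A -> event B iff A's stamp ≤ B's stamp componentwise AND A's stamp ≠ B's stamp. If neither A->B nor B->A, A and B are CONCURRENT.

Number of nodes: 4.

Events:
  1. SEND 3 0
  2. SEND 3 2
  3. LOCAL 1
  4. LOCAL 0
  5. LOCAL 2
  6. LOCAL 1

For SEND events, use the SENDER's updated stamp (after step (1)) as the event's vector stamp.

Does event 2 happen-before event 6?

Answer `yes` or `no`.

Initial: VV[0]=[0, 0, 0, 0]
Initial: VV[1]=[0, 0, 0, 0]
Initial: VV[2]=[0, 0, 0, 0]
Initial: VV[3]=[0, 0, 0, 0]
Event 1: SEND 3->0: VV[3][3]++ -> VV[3]=[0, 0, 0, 1], msg_vec=[0, 0, 0, 1]; VV[0]=max(VV[0],msg_vec) then VV[0][0]++ -> VV[0]=[1, 0, 0, 1]
Event 2: SEND 3->2: VV[3][3]++ -> VV[3]=[0, 0, 0, 2], msg_vec=[0, 0, 0, 2]; VV[2]=max(VV[2],msg_vec) then VV[2][2]++ -> VV[2]=[0, 0, 1, 2]
Event 3: LOCAL 1: VV[1][1]++ -> VV[1]=[0, 1, 0, 0]
Event 4: LOCAL 0: VV[0][0]++ -> VV[0]=[2, 0, 0, 1]
Event 5: LOCAL 2: VV[2][2]++ -> VV[2]=[0, 0, 2, 2]
Event 6: LOCAL 1: VV[1][1]++ -> VV[1]=[0, 2, 0, 0]
Event 2 stamp: [0, 0, 0, 2]
Event 6 stamp: [0, 2, 0, 0]
[0, 0, 0, 2] <= [0, 2, 0, 0]? False. Equal? False. Happens-before: False

Answer: no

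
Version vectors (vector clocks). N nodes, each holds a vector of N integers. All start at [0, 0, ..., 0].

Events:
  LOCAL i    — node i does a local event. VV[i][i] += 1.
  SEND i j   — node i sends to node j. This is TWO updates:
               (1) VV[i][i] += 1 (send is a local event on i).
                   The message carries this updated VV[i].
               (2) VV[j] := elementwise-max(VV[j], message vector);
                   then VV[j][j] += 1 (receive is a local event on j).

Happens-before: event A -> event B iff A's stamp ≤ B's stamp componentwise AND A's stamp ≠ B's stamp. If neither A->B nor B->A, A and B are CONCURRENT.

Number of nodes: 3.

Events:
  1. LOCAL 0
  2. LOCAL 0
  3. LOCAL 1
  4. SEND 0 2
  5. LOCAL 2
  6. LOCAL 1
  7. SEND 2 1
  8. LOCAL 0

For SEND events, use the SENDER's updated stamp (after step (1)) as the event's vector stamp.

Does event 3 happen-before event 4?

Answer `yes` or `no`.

Initial: VV[0]=[0, 0, 0]
Initial: VV[1]=[0, 0, 0]
Initial: VV[2]=[0, 0, 0]
Event 1: LOCAL 0: VV[0][0]++ -> VV[0]=[1, 0, 0]
Event 2: LOCAL 0: VV[0][0]++ -> VV[0]=[2, 0, 0]
Event 3: LOCAL 1: VV[1][1]++ -> VV[1]=[0, 1, 0]
Event 4: SEND 0->2: VV[0][0]++ -> VV[0]=[3, 0, 0], msg_vec=[3, 0, 0]; VV[2]=max(VV[2],msg_vec) then VV[2][2]++ -> VV[2]=[3, 0, 1]
Event 5: LOCAL 2: VV[2][2]++ -> VV[2]=[3, 0, 2]
Event 6: LOCAL 1: VV[1][1]++ -> VV[1]=[0, 2, 0]
Event 7: SEND 2->1: VV[2][2]++ -> VV[2]=[3, 0, 3], msg_vec=[3, 0, 3]; VV[1]=max(VV[1],msg_vec) then VV[1][1]++ -> VV[1]=[3, 3, 3]
Event 8: LOCAL 0: VV[0][0]++ -> VV[0]=[4, 0, 0]
Event 3 stamp: [0, 1, 0]
Event 4 stamp: [3, 0, 0]
[0, 1, 0] <= [3, 0, 0]? False. Equal? False. Happens-before: False

Answer: no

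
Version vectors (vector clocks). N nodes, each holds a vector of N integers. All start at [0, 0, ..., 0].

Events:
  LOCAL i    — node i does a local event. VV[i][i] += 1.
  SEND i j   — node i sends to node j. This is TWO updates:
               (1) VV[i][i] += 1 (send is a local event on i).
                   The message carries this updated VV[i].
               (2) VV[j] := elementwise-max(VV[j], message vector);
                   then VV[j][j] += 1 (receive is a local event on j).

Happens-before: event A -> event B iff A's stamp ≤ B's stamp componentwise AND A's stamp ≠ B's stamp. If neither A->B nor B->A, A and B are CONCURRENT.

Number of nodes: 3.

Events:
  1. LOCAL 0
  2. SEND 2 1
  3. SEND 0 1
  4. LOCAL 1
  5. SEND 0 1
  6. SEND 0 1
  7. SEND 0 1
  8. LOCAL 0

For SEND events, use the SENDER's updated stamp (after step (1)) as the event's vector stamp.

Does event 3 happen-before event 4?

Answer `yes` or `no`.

Answer: yes

Derivation:
Initial: VV[0]=[0, 0, 0]
Initial: VV[1]=[0, 0, 0]
Initial: VV[2]=[0, 0, 0]
Event 1: LOCAL 0: VV[0][0]++ -> VV[0]=[1, 0, 0]
Event 2: SEND 2->1: VV[2][2]++ -> VV[2]=[0, 0, 1], msg_vec=[0, 0, 1]; VV[1]=max(VV[1],msg_vec) then VV[1][1]++ -> VV[1]=[0, 1, 1]
Event 3: SEND 0->1: VV[0][0]++ -> VV[0]=[2, 0, 0], msg_vec=[2, 0, 0]; VV[1]=max(VV[1],msg_vec) then VV[1][1]++ -> VV[1]=[2, 2, 1]
Event 4: LOCAL 1: VV[1][1]++ -> VV[1]=[2, 3, 1]
Event 5: SEND 0->1: VV[0][0]++ -> VV[0]=[3, 0, 0], msg_vec=[3, 0, 0]; VV[1]=max(VV[1],msg_vec) then VV[1][1]++ -> VV[1]=[3, 4, 1]
Event 6: SEND 0->1: VV[0][0]++ -> VV[0]=[4, 0, 0], msg_vec=[4, 0, 0]; VV[1]=max(VV[1],msg_vec) then VV[1][1]++ -> VV[1]=[4, 5, 1]
Event 7: SEND 0->1: VV[0][0]++ -> VV[0]=[5, 0, 0], msg_vec=[5, 0, 0]; VV[1]=max(VV[1],msg_vec) then VV[1][1]++ -> VV[1]=[5, 6, 1]
Event 8: LOCAL 0: VV[0][0]++ -> VV[0]=[6, 0, 0]
Event 3 stamp: [2, 0, 0]
Event 4 stamp: [2, 3, 1]
[2, 0, 0] <= [2, 3, 1]? True. Equal? False. Happens-before: True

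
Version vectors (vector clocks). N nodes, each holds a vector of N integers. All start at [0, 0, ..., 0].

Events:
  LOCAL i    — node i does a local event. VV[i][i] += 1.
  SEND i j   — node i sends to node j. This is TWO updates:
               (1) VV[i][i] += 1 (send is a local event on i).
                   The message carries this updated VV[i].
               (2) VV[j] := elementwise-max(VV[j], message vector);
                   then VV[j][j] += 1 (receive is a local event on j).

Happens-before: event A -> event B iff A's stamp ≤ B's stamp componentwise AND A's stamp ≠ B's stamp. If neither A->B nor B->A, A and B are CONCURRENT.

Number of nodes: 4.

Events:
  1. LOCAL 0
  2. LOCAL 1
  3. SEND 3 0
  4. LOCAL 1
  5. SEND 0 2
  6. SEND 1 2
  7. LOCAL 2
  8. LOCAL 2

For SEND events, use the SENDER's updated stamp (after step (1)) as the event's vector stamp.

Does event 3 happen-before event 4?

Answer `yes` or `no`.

Initial: VV[0]=[0, 0, 0, 0]
Initial: VV[1]=[0, 0, 0, 0]
Initial: VV[2]=[0, 0, 0, 0]
Initial: VV[3]=[0, 0, 0, 0]
Event 1: LOCAL 0: VV[0][0]++ -> VV[0]=[1, 0, 0, 0]
Event 2: LOCAL 1: VV[1][1]++ -> VV[1]=[0, 1, 0, 0]
Event 3: SEND 3->0: VV[3][3]++ -> VV[3]=[0, 0, 0, 1], msg_vec=[0, 0, 0, 1]; VV[0]=max(VV[0],msg_vec) then VV[0][0]++ -> VV[0]=[2, 0, 0, 1]
Event 4: LOCAL 1: VV[1][1]++ -> VV[1]=[0, 2, 0, 0]
Event 5: SEND 0->2: VV[0][0]++ -> VV[0]=[3, 0, 0, 1], msg_vec=[3, 0, 0, 1]; VV[2]=max(VV[2],msg_vec) then VV[2][2]++ -> VV[2]=[3, 0, 1, 1]
Event 6: SEND 1->2: VV[1][1]++ -> VV[1]=[0, 3, 0, 0], msg_vec=[0, 3, 0, 0]; VV[2]=max(VV[2],msg_vec) then VV[2][2]++ -> VV[2]=[3, 3, 2, 1]
Event 7: LOCAL 2: VV[2][2]++ -> VV[2]=[3, 3, 3, 1]
Event 8: LOCAL 2: VV[2][2]++ -> VV[2]=[3, 3, 4, 1]
Event 3 stamp: [0, 0, 0, 1]
Event 4 stamp: [0, 2, 0, 0]
[0, 0, 0, 1] <= [0, 2, 0, 0]? False. Equal? False. Happens-before: False

Answer: no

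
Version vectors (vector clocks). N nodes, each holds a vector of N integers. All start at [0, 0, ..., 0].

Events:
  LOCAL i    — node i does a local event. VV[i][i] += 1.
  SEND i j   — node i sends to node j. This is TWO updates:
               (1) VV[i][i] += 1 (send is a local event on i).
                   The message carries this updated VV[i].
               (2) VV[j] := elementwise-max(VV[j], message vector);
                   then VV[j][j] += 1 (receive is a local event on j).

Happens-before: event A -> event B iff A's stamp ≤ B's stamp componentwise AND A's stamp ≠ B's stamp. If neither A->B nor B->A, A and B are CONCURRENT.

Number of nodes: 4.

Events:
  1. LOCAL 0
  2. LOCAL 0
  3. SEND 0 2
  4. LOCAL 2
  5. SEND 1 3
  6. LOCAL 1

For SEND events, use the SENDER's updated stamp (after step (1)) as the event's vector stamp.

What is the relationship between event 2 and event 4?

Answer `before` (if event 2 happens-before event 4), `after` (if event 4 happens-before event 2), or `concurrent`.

Initial: VV[0]=[0, 0, 0, 0]
Initial: VV[1]=[0, 0, 0, 0]
Initial: VV[2]=[0, 0, 0, 0]
Initial: VV[3]=[0, 0, 0, 0]
Event 1: LOCAL 0: VV[0][0]++ -> VV[0]=[1, 0, 0, 0]
Event 2: LOCAL 0: VV[0][0]++ -> VV[0]=[2, 0, 0, 0]
Event 3: SEND 0->2: VV[0][0]++ -> VV[0]=[3, 0, 0, 0], msg_vec=[3, 0, 0, 0]; VV[2]=max(VV[2],msg_vec) then VV[2][2]++ -> VV[2]=[3, 0, 1, 0]
Event 4: LOCAL 2: VV[2][2]++ -> VV[2]=[3, 0, 2, 0]
Event 5: SEND 1->3: VV[1][1]++ -> VV[1]=[0, 1, 0, 0], msg_vec=[0, 1, 0, 0]; VV[3]=max(VV[3],msg_vec) then VV[3][3]++ -> VV[3]=[0, 1, 0, 1]
Event 6: LOCAL 1: VV[1][1]++ -> VV[1]=[0, 2, 0, 0]
Event 2 stamp: [2, 0, 0, 0]
Event 4 stamp: [3, 0, 2, 0]
[2, 0, 0, 0] <= [3, 0, 2, 0]? True
[3, 0, 2, 0] <= [2, 0, 0, 0]? False
Relation: before

Answer: before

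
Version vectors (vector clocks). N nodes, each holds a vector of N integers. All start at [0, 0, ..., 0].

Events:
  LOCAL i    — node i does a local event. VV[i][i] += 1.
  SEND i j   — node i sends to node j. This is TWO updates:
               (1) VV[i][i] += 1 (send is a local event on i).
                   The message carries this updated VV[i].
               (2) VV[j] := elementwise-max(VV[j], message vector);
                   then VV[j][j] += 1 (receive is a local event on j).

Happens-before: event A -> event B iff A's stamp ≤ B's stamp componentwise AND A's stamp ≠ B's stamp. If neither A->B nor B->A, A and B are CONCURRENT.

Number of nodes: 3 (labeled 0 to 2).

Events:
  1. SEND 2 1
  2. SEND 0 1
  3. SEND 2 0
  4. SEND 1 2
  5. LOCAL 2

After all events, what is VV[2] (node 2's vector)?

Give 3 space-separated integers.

Initial: VV[0]=[0, 0, 0]
Initial: VV[1]=[0, 0, 0]
Initial: VV[2]=[0, 0, 0]
Event 1: SEND 2->1: VV[2][2]++ -> VV[2]=[0, 0, 1], msg_vec=[0, 0, 1]; VV[1]=max(VV[1],msg_vec) then VV[1][1]++ -> VV[1]=[0, 1, 1]
Event 2: SEND 0->1: VV[0][0]++ -> VV[0]=[1, 0, 0], msg_vec=[1, 0, 0]; VV[1]=max(VV[1],msg_vec) then VV[1][1]++ -> VV[1]=[1, 2, 1]
Event 3: SEND 2->0: VV[2][2]++ -> VV[2]=[0, 0, 2], msg_vec=[0, 0, 2]; VV[0]=max(VV[0],msg_vec) then VV[0][0]++ -> VV[0]=[2, 0, 2]
Event 4: SEND 1->2: VV[1][1]++ -> VV[1]=[1, 3, 1], msg_vec=[1, 3, 1]; VV[2]=max(VV[2],msg_vec) then VV[2][2]++ -> VV[2]=[1, 3, 3]
Event 5: LOCAL 2: VV[2][2]++ -> VV[2]=[1, 3, 4]
Final vectors: VV[0]=[2, 0, 2]; VV[1]=[1, 3, 1]; VV[2]=[1, 3, 4]

Answer: 1 3 4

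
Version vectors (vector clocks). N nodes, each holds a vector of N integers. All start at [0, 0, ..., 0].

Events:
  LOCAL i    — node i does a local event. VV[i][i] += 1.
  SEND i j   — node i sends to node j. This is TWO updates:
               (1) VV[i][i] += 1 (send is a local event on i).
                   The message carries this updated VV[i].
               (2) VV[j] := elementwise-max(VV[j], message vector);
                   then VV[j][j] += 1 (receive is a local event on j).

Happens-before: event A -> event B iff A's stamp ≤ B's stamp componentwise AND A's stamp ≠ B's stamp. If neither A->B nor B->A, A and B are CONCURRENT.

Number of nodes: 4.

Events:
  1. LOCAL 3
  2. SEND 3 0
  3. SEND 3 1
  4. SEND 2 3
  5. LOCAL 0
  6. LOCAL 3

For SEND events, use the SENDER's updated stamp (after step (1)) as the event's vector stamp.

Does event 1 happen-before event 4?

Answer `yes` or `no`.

Initial: VV[0]=[0, 0, 0, 0]
Initial: VV[1]=[0, 0, 0, 0]
Initial: VV[2]=[0, 0, 0, 0]
Initial: VV[3]=[0, 0, 0, 0]
Event 1: LOCAL 3: VV[3][3]++ -> VV[3]=[0, 0, 0, 1]
Event 2: SEND 3->0: VV[3][3]++ -> VV[3]=[0, 0, 0, 2], msg_vec=[0, 0, 0, 2]; VV[0]=max(VV[0],msg_vec) then VV[0][0]++ -> VV[0]=[1, 0, 0, 2]
Event 3: SEND 3->1: VV[3][3]++ -> VV[3]=[0, 0, 0, 3], msg_vec=[0, 0, 0, 3]; VV[1]=max(VV[1],msg_vec) then VV[1][1]++ -> VV[1]=[0, 1, 0, 3]
Event 4: SEND 2->3: VV[2][2]++ -> VV[2]=[0, 0, 1, 0], msg_vec=[0, 0, 1, 0]; VV[3]=max(VV[3],msg_vec) then VV[3][3]++ -> VV[3]=[0, 0, 1, 4]
Event 5: LOCAL 0: VV[0][0]++ -> VV[0]=[2, 0, 0, 2]
Event 6: LOCAL 3: VV[3][3]++ -> VV[3]=[0, 0, 1, 5]
Event 1 stamp: [0, 0, 0, 1]
Event 4 stamp: [0, 0, 1, 0]
[0, 0, 0, 1] <= [0, 0, 1, 0]? False. Equal? False. Happens-before: False

Answer: no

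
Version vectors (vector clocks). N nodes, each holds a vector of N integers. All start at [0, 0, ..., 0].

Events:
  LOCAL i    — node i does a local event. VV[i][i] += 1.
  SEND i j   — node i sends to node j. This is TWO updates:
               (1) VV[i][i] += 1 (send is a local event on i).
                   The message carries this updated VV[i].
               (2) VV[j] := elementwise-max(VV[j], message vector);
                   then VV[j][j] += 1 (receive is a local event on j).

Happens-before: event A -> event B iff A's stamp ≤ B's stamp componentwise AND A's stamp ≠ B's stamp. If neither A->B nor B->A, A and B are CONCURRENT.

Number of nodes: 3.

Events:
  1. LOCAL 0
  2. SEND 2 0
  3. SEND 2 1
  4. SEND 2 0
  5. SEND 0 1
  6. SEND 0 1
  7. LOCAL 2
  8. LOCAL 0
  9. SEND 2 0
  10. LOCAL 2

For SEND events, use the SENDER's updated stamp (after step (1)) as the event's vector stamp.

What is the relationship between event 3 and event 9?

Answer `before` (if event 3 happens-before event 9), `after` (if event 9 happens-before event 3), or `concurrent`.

Initial: VV[0]=[0, 0, 0]
Initial: VV[1]=[0, 0, 0]
Initial: VV[2]=[0, 0, 0]
Event 1: LOCAL 0: VV[0][0]++ -> VV[0]=[1, 0, 0]
Event 2: SEND 2->0: VV[2][2]++ -> VV[2]=[0, 0, 1], msg_vec=[0, 0, 1]; VV[0]=max(VV[0],msg_vec) then VV[0][0]++ -> VV[0]=[2, 0, 1]
Event 3: SEND 2->1: VV[2][2]++ -> VV[2]=[0, 0, 2], msg_vec=[0, 0, 2]; VV[1]=max(VV[1],msg_vec) then VV[1][1]++ -> VV[1]=[0, 1, 2]
Event 4: SEND 2->0: VV[2][2]++ -> VV[2]=[0, 0, 3], msg_vec=[0, 0, 3]; VV[0]=max(VV[0],msg_vec) then VV[0][0]++ -> VV[0]=[3, 0, 3]
Event 5: SEND 0->1: VV[0][0]++ -> VV[0]=[4, 0, 3], msg_vec=[4, 0, 3]; VV[1]=max(VV[1],msg_vec) then VV[1][1]++ -> VV[1]=[4, 2, 3]
Event 6: SEND 0->1: VV[0][0]++ -> VV[0]=[5, 0, 3], msg_vec=[5, 0, 3]; VV[1]=max(VV[1],msg_vec) then VV[1][1]++ -> VV[1]=[5, 3, 3]
Event 7: LOCAL 2: VV[2][2]++ -> VV[2]=[0, 0, 4]
Event 8: LOCAL 0: VV[0][0]++ -> VV[0]=[6, 0, 3]
Event 9: SEND 2->0: VV[2][2]++ -> VV[2]=[0, 0, 5], msg_vec=[0, 0, 5]; VV[0]=max(VV[0],msg_vec) then VV[0][0]++ -> VV[0]=[7, 0, 5]
Event 10: LOCAL 2: VV[2][2]++ -> VV[2]=[0, 0, 6]
Event 3 stamp: [0, 0, 2]
Event 9 stamp: [0, 0, 5]
[0, 0, 2] <= [0, 0, 5]? True
[0, 0, 5] <= [0, 0, 2]? False
Relation: before

Answer: before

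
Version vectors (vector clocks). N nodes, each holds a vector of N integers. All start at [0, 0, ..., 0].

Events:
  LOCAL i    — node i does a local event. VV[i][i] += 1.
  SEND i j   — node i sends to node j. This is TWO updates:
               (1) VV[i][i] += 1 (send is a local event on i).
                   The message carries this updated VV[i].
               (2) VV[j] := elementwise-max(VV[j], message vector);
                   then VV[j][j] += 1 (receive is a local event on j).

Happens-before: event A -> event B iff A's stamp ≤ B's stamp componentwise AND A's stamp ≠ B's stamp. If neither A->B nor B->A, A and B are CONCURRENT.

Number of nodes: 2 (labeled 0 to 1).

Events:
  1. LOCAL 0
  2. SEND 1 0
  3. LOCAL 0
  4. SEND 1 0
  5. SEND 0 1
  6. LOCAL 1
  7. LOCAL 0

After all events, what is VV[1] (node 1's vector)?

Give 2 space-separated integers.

Answer: 5 4

Derivation:
Initial: VV[0]=[0, 0]
Initial: VV[1]=[0, 0]
Event 1: LOCAL 0: VV[0][0]++ -> VV[0]=[1, 0]
Event 2: SEND 1->0: VV[1][1]++ -> VV[1]=[0, 1], msg_vec=[0, 1]; VV[0]=max(VV[0],msg_vec) then VV[0][0]++ -> VV[0]=[2, 1]
Event 3: LOCAL 0: VV[0][0]++ -> VV[0]=[3, 1]
Event 4: SEND 1->0: VV[1][1]++ -> VV[1]=[0, 2], msg_vec=[0, 2]; VV[0]=max(VV[0],msg_vec) then VV[0][0]++ -> VV[0]=[4, 2]
Event 5: SEND 0->1: VV[0][0]++ -> VV[0]=[5, 2], msg_vec=[5, 2]; VV[1]=max(VV[1],msg_vec) then VV[1][1]++ -> VV[1]=[5, 3]
Event 6: LOCAL 1: VV[1][1]++ -> VV[1]=[5, 4]
Event 7: LOCAL 0: VV[0][0]++ -> VV[0]=[6, 2]
Final vectors: VV[0]=[6, 2]; VV[1]=[5, 4]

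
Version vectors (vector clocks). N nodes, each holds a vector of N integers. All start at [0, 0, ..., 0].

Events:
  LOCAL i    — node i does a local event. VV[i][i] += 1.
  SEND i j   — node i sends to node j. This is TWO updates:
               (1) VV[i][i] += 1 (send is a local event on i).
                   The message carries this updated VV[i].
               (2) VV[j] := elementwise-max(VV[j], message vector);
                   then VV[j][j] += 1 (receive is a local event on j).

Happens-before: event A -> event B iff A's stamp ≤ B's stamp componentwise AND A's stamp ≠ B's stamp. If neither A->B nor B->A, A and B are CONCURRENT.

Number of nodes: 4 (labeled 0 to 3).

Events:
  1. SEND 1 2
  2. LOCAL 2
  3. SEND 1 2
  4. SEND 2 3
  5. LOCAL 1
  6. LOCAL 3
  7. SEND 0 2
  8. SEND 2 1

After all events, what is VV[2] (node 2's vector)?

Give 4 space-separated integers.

Answer: 1 2 6 0

Derivation:
Initial: VV[0]=[0, 0, 0, 0]
Initial: VV[1]=[0, 0, 0, 0]
Initial: VV[2]=[0, 0, 0, 0]
Initial: VV[3]=[0, 0, 0, 0]
Event 1: SEND 1->2: VV[1][1]++ -> VV[1]=[0, 1, 0, 0], msg_vec=[0, 1, 0, 0]; VV[2]=max(VV[2],msg_vec) then VV[2][2]++ -> VV[2]=[0, 1, 1, 0]
Event 2: LOCAL 2: VV[2][2]++ -> VV[2]=[0, 1, 2, 0]
Event 3: SEND 1->2: VV[1][1]++ -> VV[1]=[0, 2, 0, 0], msg_vec=[0, 2, 0, 0]; VV[2]=max(VV[2],msg_vec) then VV[2][2]++ -> VV[2]=[0, 2, 3, 0]
Event 4: SEND 2->3: VV[2][2]++ -> VV[2]=[0, 2, 4, 0], msg_vec=[0, 2, 4, 0]; VV[3]=max(VV[3],msg_vec) then VV[3][3]++ -> VV[3]=[0, 2, 4, 1]
Event 5: LOCAL 1: VV[1][1]++ -> VV[1]=[0, 3, 0, 0]
Event 6: LOCAL 3: VV[3][3]++ -> VV[3]=[0, 2, 4, 2]
Event 7: SEND 0->2: VV[0][0]++ -> VV[0]=[1, 0, 0, 0], msg_vec=[1, 0, 0, 0]; VV[2]=max(VV[2],msg_vec) then VV[2][2]++ -> VV[2]=[1, 2, 5, 0]
Event 8: SEND 2->1: VV[2][2]++ -> VV[2]=[1, 2, 6, 0], msg_vec=[1, 2, 6, 0]; VV[1]=max(VV[1],msg_vec) then VV[1][1]++ -> VV[1]=[1, 4, 6, 0]
Final vectors: VV[0]=[1, 0, 0, 0]; VV[1]=[1, 4, 6, 0]; VV[2]=[1, 2, 6, 0]; VV[3]=[0, 2, 4, 2]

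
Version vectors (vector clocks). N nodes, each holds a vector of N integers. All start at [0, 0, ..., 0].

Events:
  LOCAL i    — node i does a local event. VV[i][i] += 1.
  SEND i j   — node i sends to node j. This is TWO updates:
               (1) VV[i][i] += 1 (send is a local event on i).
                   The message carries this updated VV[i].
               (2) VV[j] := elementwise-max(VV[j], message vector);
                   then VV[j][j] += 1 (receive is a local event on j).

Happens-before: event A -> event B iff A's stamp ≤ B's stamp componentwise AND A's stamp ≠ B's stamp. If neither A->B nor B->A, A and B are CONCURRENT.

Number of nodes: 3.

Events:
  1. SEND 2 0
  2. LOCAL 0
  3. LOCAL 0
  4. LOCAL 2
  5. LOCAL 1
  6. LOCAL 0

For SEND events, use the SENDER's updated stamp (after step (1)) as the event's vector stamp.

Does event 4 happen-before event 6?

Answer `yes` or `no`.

Initial: VV[0]=[0, 0, 0]
Initial: VV[1]=[0, 0, 0]
Initial: VV[2]=[0, 0, 0]
Event 1: SEND 2->0: VV[2][2]++ -> VV[2]=[0, 0, 1], msg_vec=[0, 0, 1]; VV[0]=max(VV[0],msg_vec) then VV[0][0]++ -> VV[0]=[1, 0, 1]
Event 2: LOCAL 0: VV[0][0]++ -> VV[0]=[2, 0, 1]
Event 3: LOCAL 0: VV[0][0]++ -> VV[0]=[3, 0, 1]
Event 4: LOCAL 2: VV[2][2]++ -> VV[2]=[0, 0, 2]
Event 5: LOCAL 1: VV[1][1]++ -> VV[1]=[0, 1, 0]
Event 6: LOCAL 0: VV[0][0]++ -> VV[0]=[4, 0, 1]
Event 4 stamp: [0, 0, 2]
Event 6 stamp: [4, 0, 1]
[0, 0, 2] <= [4, 0, 1]? False. Equal? False. Happens-before: False

Answer: no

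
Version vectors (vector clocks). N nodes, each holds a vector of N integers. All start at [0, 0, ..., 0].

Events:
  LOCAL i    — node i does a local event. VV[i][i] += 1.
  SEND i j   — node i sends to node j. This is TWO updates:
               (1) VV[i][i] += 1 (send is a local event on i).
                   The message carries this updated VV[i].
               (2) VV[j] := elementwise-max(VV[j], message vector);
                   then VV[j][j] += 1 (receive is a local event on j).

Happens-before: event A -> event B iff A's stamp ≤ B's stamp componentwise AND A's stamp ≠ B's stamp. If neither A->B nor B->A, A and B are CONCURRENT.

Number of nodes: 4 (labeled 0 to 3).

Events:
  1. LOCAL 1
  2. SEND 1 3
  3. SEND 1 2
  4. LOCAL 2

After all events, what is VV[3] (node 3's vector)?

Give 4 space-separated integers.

Initial: VV[0]=[0, 0, 0, 0]
Initial: VV[1]=[0, 0, 0, 0]
Initial: VV[2]=[0, 0, 0, 0]
Initial: VV[3]=[0, 0, 0, 0]
Event 1: LOCAL 1: VV[1][1]++ -> VV[1]=[0, 1, 0, 0]
Event 2: SEND 1->3: VV[1][1]++ -> VV[1]=[0, 2, 0, 0], msg_vec=[0, 2, 0, 0]; VV[3]=max(VV[3],msg_vec) then VV[3][3]++ -> VV[3]=[0, 2, 0, 1]
Event 3: SEND 1->2: VV[1][1]++ -> VV[1]=[0, 3, 0, 0], msg_vec=[0, 3, 0, 0]; VV[2]=max(VV[2],msg_vec) then VV[2][2]++ -> VV[2]=[0, 3, 1, 0]
Event 4: LOCAL 2: VV[2][2]++ -> VV[2]=[0, 3, 2, 0]
Final vectors: VV[0]=[0, 0, 0, 0]; VV[1]=[0, 3, 0, 0]; VV[2]=[0, 3, 2, 0]; VV[3]=[0, 2, 0, 1]

Answer: 0 2 0 1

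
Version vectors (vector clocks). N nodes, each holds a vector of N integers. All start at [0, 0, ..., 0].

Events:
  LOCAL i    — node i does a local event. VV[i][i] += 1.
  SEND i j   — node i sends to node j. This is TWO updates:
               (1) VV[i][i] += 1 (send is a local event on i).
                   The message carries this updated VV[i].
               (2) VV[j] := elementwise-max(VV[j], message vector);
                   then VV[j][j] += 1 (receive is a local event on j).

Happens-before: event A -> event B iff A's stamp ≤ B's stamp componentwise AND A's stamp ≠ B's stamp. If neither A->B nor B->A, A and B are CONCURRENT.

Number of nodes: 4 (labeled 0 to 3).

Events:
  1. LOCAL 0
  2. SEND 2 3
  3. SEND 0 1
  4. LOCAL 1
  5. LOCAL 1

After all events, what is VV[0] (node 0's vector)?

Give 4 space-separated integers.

Answer: 2 0 0 0

Derivation:
Initial: VV[0]=[0, 0, 0, 0]
Initial: VV[1]=[0, 0, 0, 0]
Initial: VV[2]=[0, 0, 0, 0]
Initial: VV[3]=[0, 0, 0, 0]
Event 1: LOCAL 0: VV[0][0]++ -> VV[0]=[1, 0, 0, 0]
Event 2: SEND 2->3: VV[2][2]++ -> VV[2]=[0, 0, 1, 0], msg_vec=[0, 0, 1, 0]; VV[3]=max(VV[3],msg_vec) then VV[3][3]++ -> VV[3]=[0, 0, 1, 1]
Event 3: SEND 0->1: VV[0][0]++ -> VV[0]=[2, 0, 0, 0], msg_vec=[2, 0, 0, 0]; VV[1]=max(VV[1],msg_vec) then VV[1][1]++ -> VV[1]=[2, 1, 0, 0]
Event 4: LOCAL 1: VV[1][1]++ -> VV[1]=[2, 2, 0, 0]
Event 5: LOCAL 1: VV[1][1]++ -> VV[1]=[2, 3, 0, 0]
Final vectors: VV[0]=[2, 0, 0, 0]; VV[1]=[2, 3, 0, 0]; VV[2]=[0, 0, 1, 0]; VV[3]=[0, 0, 1, 1]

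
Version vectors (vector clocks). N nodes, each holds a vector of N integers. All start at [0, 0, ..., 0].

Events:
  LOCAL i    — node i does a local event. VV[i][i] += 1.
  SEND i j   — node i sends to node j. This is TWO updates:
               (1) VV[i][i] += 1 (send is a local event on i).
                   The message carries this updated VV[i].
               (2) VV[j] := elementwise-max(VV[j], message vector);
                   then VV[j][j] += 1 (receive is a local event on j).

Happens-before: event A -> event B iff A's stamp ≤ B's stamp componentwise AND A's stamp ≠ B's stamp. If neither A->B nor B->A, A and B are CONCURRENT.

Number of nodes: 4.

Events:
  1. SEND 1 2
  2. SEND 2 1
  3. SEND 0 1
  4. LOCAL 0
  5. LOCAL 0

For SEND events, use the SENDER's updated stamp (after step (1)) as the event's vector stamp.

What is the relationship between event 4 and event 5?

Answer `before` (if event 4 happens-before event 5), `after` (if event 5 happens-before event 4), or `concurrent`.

Initial: VV[0]=[0, 0, 0, 0]
Initial: VV[1]=[0, 0, 0, 0]
Initial: VV[2]=[0, 0, 0, 0]
Initial: VV[3]=[0, 0, 0, 0]
Event 1: SEND 1->2: VV[1][1]++ -> VV[1]=[0, 1, 0, 0], msg_vec=[0, 1, 0, 0]; VV[2]=max(VV[2],msg_vec) then VV[2][2]++ -> VV[2]=[0, 1, 1, 0]
Event 2: SEND 2->1: VV[2][2]++ -> VV[2]=[0, 1, 2, 0], msg_vec=[0, 1, 2, 0]; VV[1]=max(VV[1],msg_vec) then VV[1][1]++ -> VV[1]=[0, 2, 2, 0]
Event 3: SEND 0->1: VV[0][0]++ -> VV[0]=[1, 0, 0, 0], msg_vec=[1, 0, 0, 0]; VV[1]=max(VV[1],msg_vec) then VV[1][1]++ -> VV[1]=[1, 3, 2, 0]
Event 4: LOCAL 0: VV[0][0]++ -> VV[0]=[2, 0, 0, 0]
Event 5: LOCAL 0: VV[0][0]++ -> VV[0]=[3, 0, 0, 0]
Event 4 stamp: [2, 0, 0, 0]
Event 5 stamp: [3, 0, 0, 0]
[2, 0, 0, 0] <= [3, 0, 0, 0]? True
[3, 0, 0, 0] <= [2, 0, 0, 0]? False
Relation: before

Answer: before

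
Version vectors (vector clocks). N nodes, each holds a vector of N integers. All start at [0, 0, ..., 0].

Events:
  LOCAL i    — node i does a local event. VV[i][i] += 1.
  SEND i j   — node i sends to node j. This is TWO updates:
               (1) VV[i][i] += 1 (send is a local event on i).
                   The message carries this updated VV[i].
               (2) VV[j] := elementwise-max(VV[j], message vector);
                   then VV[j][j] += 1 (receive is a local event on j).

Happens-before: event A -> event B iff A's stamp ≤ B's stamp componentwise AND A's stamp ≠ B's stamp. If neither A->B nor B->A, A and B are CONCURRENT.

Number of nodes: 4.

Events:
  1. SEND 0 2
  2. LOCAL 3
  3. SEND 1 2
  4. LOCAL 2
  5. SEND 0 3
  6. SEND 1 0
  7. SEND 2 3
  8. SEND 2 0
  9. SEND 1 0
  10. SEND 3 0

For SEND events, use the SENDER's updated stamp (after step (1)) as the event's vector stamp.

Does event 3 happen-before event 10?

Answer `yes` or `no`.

Initial: VV[0]=[0, 0, 0, 0]
Initial: VV[1]=[0, 0, 0, 0]
Initial: VV[2]=[0, 0, 0, 0]
Initial: VV[3]=[0, 0, 0, 0]
Event 1: SEND 0->2: VV[0][0]++ -> VV[0]=[1, 0, 0, 0], msg_vec=[1, 0, 0, 0]; VV[2]=max(VV[2],msg_vec) then VV[2][2]++ -> VV[2]=[1, 0, 1, 0]
Event 2: LOCAL 3: VV[3][3]++ -> VV[3]=[0, 0, 0, 1]
Event 3: SEND 1->2: VV[1][1]++ -> VV[1]=[0, 1, 0, 0], msg_vec=[0, 1, 0, 0]; VV[2]=max(VV[2],msg_vec) then VV[2][2]++ -> VV[2]=[1, 1, 2, 0]
Event 4: LOCAL 2: VV[2][2]++ -> VV[2]=[1, 1, 3, 0]
Event 5: SEND 0->3: VV[0][0]++ -> VV[0]=[2, 0, 0, 0], msg_vec=[2, 0, 0, 0]; VV[3]=max(VV[3],msg_vec) then VV[3][3]++ -> VV[3]=[2, 0, 0, 2]
Event 6: SEND 1->0: VV[1][1]++ -> VV[1]=[0, 2, 0, 0], msg_vec=[0, 2, 0, 0]; VV[0]=max(VV[0],msg_vec) then VV[0][0]++ -> VV[0]=[3, 2, 0, 0]
Event 7: SEND 2->3: VV[2][2]++ -> VV[2]=[1, 1, 4, 0], msg_vec=[1, 1, 4, 0]; VV[3]=max(VV[3],msg_vec) then VV[3][3]++ -> VV[3]=[2, 1, 4, 3]
Event 8: SEND 2->0: VV[2][2]++ -> VV[2]=[1, 1, 5, 0], msg_vec=[1, 1, 5, 0]; VV[0]=max(VV[0],msg_vec) then VV[0][0]++ -> VV[0]=[4, 2, 5, 0]
Event 9: SEND 1->0: VV[1][1]++ -> VV[1]=[0, 3, 0, 0], msg_vec=[0, 3, 0, 0]; VV[0]=max(VV[0],msg_vec) then VV[0][0]++ -> VV[0]=[5, 3, 5, 0]
Event 10: SEND 3->0: VV[3][3]++ -> VV[3]=[2, 1, 4, 4], msg_vec=[2, 1, 4, 4]; VV[0]=max(VV[0],msg_vec) then VV[0][0]++ -> VV[0]=[6, 3, 5, 4]
Event 3 stamp: [0, 1, 0, 0]
Event 10 stamp: [2, 1, 4, 4]
[0, 1, 0, 0] <= [2, 1, 4, 4]? True. Equal? False. Happens-before: True

Answer: yes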